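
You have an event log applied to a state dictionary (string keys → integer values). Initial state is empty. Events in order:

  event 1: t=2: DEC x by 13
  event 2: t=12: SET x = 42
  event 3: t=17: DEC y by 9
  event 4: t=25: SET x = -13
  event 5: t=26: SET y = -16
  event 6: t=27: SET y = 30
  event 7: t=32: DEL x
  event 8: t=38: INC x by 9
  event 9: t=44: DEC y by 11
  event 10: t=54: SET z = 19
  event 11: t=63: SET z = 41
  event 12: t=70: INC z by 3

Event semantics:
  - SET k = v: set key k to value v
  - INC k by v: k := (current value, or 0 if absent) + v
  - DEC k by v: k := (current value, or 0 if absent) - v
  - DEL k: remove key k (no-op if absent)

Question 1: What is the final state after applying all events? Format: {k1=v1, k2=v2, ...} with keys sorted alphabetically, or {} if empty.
Answer: {x=9, y=19, z=44}

Derivation:
  after event 1 (t=2: DEC x by 13): {x=-13}
  after event 2 (t=12: SET x = 42): {x=42}
  after event 3 (t=17: DEC y by 9): {x=42, y=-9}
  after event 4 (t=25: SET x = -13): {x=-13, y=-9}
  after event 5 (t=26: SET y = -16): {x=-13, y=-16}
  after event 6 (t=27: SET y = 30): {x=-13, y=30}
  after event 7 (t=32: DEL x): {y=30}
  after event 8 (t=38: INC x by 9): {x=9, y=30}
  after event 9 (t=44: DEC y by 11): {x=9, y=19}
  after event 10 (t=54: SET z = 19): {x=9, y=19, z=19}
  after event 11 (t=63: SET z = 41): {x=9, y=19, z=41}
  after event 12 (t=70: INC z by 3): {x=9, y=19, z=44}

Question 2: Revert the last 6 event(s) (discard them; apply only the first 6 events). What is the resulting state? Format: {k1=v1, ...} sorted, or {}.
Answer: {x=-13, y=30}

Derivation:
Keep first 6 events (discard last 6):
  after event 1 (t=2: DEC x by 13): {x=-13}
  after event 2 (t=12: SET x = 42): {x=42}
  after event 3 (t=17: DEC y by 9): {x=42, y=-9}
  after event 4 (t=25: SET x = -13): {x=-13, y=-9}
  after event 5 (t=26: SET y = -16): {x=-13, y=-16}
  after event 6 (t=27: SET y = 30): {x=-13, y=30}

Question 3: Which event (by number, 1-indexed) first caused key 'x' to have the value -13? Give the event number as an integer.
Looking for first event where x becomes -13:
  event 1: x (absent) -> -13  <-- first match

Answer: 1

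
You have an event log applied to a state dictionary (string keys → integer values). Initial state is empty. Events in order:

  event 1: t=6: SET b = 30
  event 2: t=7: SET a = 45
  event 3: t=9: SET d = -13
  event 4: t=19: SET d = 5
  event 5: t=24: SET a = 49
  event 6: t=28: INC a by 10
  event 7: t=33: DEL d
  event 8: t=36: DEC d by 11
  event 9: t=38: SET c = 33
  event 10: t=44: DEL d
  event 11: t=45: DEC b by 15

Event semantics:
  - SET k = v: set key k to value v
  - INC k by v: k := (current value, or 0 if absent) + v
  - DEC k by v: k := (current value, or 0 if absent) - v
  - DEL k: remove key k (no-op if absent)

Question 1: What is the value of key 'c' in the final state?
Answer: 33

Derivation:
Track key 'c' through all 11 events:
  event 1 (t=6: SET b = 30): c unchanged
  event 2 (t=7: SET a = 45): c unchanged
  event 3 (t=9: SET d = -13): c unchanged
  event 4 (t=19: SET d = 5): c unchanged
  event 5 (t=24: SET a = 49): c unchanged
  event 6 (t=28: INC a by 10): c unchanged
  event 7 (t=33: DEL d): c unchanged
  event 8 (t=36: DEC d by 11): c unchanged
  event 9 (t=38: SET c = 33): c (absent) -> 33
  event 10 (t=44: DEL d): c unchanged
  event 11 (t=45: DEC b by 15): c unchanged
Final: c = 33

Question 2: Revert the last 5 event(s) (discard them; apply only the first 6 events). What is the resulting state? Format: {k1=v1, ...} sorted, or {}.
Answer: {a=59, b=30, d=5}

Derivation:
Keep first 6 events (discard last 5):
  after event 1 (t=6: SET b = 30): {b=30}
  after event 2 (t=7: SET a = 45): {a=45, b=30}
  after event 3 (t=9: SET d = -13): {a=45, b=30, d=-13}
  after event 4 (t=19: SET d = 5): {a=45, b=30, d=5}
  after event 5 (t=24: SET a = 49): {a=49, b=30, d=5}
  after event 6 (t=28: INC a by 10): {a=59, b=30, d=5}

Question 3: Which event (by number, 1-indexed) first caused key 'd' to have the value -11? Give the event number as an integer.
Answer: 8

Derivation:
Looking for first event where d becomes -11:
  event 3: d = -13
  event 4: d = 5
  event 5: d = 5
  event 6: d = 5
  event 7: d = (absent)
  event 8: d (absent) -> -11  <-- first match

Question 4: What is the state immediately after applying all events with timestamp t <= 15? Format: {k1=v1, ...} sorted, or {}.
Apply events with t <= 15 (3 events):
  after event 1 (t=6: SET b = 30): {b=30}
  after event 2 (t=7: SET a = 45): {a=45, b=30}
  after event 3 (t=9: SET d = -13): {a=45, b=30, d=-13}

Answer: {a=45, b=30, d=-13}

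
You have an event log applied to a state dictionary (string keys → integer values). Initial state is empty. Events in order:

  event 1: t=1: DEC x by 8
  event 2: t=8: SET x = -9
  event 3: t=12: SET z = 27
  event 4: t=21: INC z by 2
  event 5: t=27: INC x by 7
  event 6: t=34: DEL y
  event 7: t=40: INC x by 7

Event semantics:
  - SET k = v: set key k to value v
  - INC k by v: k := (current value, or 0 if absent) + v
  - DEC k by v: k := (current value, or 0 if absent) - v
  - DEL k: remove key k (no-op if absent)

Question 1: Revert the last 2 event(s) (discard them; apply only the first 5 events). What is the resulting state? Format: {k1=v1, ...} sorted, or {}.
Keep first 5 events (discard last 2):
  after event 1 (t=1: DEC x by 8): {x=-8}
  after event 2 (t=8: SET x = -9): {x=-9}
  after event 3 (t=12: SET z = 27): {x=-9, z=27}
  after event 4 (t=21: INC z by 2): {x=-9, z=29}
  after event 5 (t=27: INC x by 7): {x=-2, z=29}

Answer: {x=-2, z=29}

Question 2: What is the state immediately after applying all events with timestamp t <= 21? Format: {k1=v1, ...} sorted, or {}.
Apply events with t <= 21 (4 events):
  after event 1 (t=1: DEC x by 8): {x=-8}
  after event 2 (t=8: SET x = -9): {x=-9}
  after event 3 (t=12: SET z = 27): {x=-9, z=27}
  after event 4 (t=21: INC z by 2): {x=-9, z=29}

Answer: {x=-9, z=29}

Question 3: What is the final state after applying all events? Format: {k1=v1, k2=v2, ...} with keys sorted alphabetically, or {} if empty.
Answer: {x=5, z=29}

Derivation:
  after event 1 (t=1: DEC x by 8): {x=-8}
  after event 2 (t=8: SET x = -9): {x=-9}
  after event 3 (t=12: SET z = 27): {x=-9, z=27}
  after event 4 (t=21: INC z by 2): {x=-9, z=29}
  after event 5 (t=27: INC x by 7): {x=-2, z=29}
  after event 6 (t=34: DEL y): {x=-2, z=29}
  after event 7 (t=40: INC x by 7): {x=5, z=29}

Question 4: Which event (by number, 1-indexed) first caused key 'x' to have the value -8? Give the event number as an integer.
Answer: 1

Derivation:
Looking for first event where x becomes -8:
  event 1: x (absent) -> -8  <-- first match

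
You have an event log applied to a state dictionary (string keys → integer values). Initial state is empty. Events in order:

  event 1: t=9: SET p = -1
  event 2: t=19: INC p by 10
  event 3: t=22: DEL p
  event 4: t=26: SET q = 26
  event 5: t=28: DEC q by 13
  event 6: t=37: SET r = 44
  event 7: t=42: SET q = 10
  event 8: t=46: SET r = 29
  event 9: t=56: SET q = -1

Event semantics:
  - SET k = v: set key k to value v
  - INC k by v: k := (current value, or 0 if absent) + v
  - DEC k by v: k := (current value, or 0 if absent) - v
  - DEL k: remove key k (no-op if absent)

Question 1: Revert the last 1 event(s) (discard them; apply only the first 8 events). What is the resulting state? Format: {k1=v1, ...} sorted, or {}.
Keep first 8 events (discard last 1):
  after event 1 (t=9: SET p = -1): {p=-1}
  after event 2 (t=19: INC p by 10): {p=9}
  after event 3 (t=22: DEL p): {}
  after event 4 (t=26: SET q = 26): {q=26}
  after event 5 (t=28: DEC q by 13): {q=13}
  after event 6 (t=37: SET r = 44): {q=13, r=44}
  after event 7 (t=42: SET q = 10): {q=10, r=44}
  after event 8 (t=46: SET r = 29): {q=10, r=29}

Answer: {q=10, r=29}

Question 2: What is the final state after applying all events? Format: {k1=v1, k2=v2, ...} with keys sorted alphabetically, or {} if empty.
Answer: {q=-1, r=29}

Derivation:
  after event 1 (t=9: SET p = -1): {p=-1}
  after event 2 (t=19: INC p by 10): {p=9}
  after event 3 (t=22: DEL p): {}
  after event 4 (t=26: SET q = 26): {q=26}
  after event 5 (t=28: DEC q by 13): {q=13}
  after event 6 (t=37: SET r = 44): {q=13, r=44}
  after event 7 (t=42: SET q = 10): {q=10, r=44}
  after event 8 (t=46: SET r = 29): {q=10, r=29}
  after event 9 (t=56: SET q = -1): {q=-1, r=29}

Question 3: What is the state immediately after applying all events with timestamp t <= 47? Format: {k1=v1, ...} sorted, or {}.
Apply events with t <= 47 (8 events):
  after event 1 (t=9: SET p = -1): {p=-1}
  after event 2 (t=19: INC p by 10): {p=9}
  after event 3 (t=22: DEL p): {}
  after event 4 (t=26: SET q = 26): {q=26}
  after event 5 (t=28: DEC q by 13): {q=13}
  after event 6 (t=37: SET r = 44): {q=13, r=44}
  after event 7 (t=42: SET q = 10): {q=10, r=44}
  after event 8 (t=46: SET r = 29): {q=10, r=29}

Answer: {q=10, r=29}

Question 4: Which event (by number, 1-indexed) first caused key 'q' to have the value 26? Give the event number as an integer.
Looking for first event where q becomes 26:
  event 4: q (absent) -> 26  <-- first match

Answer: 4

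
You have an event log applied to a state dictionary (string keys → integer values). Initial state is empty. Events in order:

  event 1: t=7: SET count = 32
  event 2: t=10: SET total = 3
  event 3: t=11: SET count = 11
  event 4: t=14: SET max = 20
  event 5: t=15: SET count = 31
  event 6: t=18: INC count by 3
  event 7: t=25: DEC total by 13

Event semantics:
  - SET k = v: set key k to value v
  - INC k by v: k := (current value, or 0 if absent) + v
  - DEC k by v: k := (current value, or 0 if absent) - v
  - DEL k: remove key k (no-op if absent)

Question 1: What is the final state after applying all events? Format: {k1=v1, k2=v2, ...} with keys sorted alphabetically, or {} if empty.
Answer: {count=34, max=20, total=-10}

Derivation:
  after event 1 (t=7: SET count = 32): {count=32}
  after event 2 (t=10: SET total = 3): {count=32, total=3}
  after event 3 (t=11: SET count = 11): {count=11, total=3}
  after event 4 (t=14: SET max = 20): {count=11, max=20, total=3}
  after event 5 (t=15: SET count = 31): {count=31, max=20, total=3}
  after event 6 (t=18: INC count by 3): {count=34, max=20, total=3}
  after event 7 (t=25: DEC total by 13): {count=34, max=20, total=-10}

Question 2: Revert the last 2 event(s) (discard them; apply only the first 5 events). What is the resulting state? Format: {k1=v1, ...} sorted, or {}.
Keep first 5 events (discard last 2):
  after event 1 (t=7: SET count = 32): {count=32}
  after event 2 (t=10: SET total = 3): {count=32, total=3}
  after event 3 (t=11: SET count = 11): {count=11, total=3}
  after event 4 (t=14: SET max = 20): {count=11, max=20, total=3}
  after event 5 (t=15: SET count = 31): {count=31, max=20, total=3}

Answer: {count=31, max=20, total=3}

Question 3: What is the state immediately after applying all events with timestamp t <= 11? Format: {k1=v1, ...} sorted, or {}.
Apply events with t <= 11 (3 events):
  after event 1 (t=7: SET count = 32): {count=32}
  after event 2 (t=10: SET total = 3): {count=32, total=3}
  after event 3 (t=11: SET count = 11): {count=11, total=3}

Answer: {count=11, total=3}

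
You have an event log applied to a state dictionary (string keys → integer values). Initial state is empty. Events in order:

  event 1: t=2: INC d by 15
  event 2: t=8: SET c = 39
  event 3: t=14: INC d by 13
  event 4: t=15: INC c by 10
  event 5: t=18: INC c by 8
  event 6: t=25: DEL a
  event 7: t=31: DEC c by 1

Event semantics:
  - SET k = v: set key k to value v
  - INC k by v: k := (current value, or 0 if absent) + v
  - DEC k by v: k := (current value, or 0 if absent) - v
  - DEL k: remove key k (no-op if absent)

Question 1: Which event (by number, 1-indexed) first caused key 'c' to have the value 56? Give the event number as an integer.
Looking for first event where c becomes 56:
  event 2: c = 39
  event 3: c = 39
  event 4: c = 49
  event 5: c = 57
  event 6: c = 57
  event 7: c 57 -> 56  <-- first match

Answer: 7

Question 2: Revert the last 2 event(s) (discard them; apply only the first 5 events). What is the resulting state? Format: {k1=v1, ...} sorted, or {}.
Keep first 5 events (discard last 2):
  after event 1 (t=2: INC d by 15): {d=15}
  after event 2 (t=8: SET c = 39): {c=39, d=15}
  after event 3 (t=14: INC d by 13): {c=39, d=28}
  after event 4 (t=15: INC c by 10): {c=49, d=28}
  after event 5 (t=18: INC c by 8): {c=57, d=28}

Answer: {c=57, d=28}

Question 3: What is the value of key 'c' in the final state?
Answer: 56

Derivation:
Track key 'c' through all 7 events:
  event 1 (t=2: INC d by 15): c unchanged
  event 2 (t=8: SET c = 39): c (absent) -> 39
  event 3 (t=14: INC d by 13): c unchanged
  event 4 (t=15: INC c by 10): c 39 -> 49
  event 5 (t=18: INC c by 8): c 49 -> 57
  event 6 (t=25: DEL a): c unchanged
  event 7 (t=31: DEC c by 1): c 57 -> 56
Final: c = 56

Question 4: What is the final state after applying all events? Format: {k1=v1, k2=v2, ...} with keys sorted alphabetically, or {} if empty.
  after event 1 (t=2: INC d by 15): {d=15}
  after event 2 (t=8: SET c = 39): {c=39, d=15}
  after event 3 (t=14: INC d by 13): {c=39, d=28}
  after event 4 (t=15: INC c by 10): {c=49, d=28}
  after event 5 (t=18: INC c by 8): {c=57, d=28}
  after event 6 (t=25: DEL a): {c=57, d=28}
  after event 7 (t=31: DEC c by 1): {c=56, d=28}

Answer: {c=56, d=28}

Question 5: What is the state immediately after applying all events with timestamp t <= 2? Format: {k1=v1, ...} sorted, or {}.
Apply events with t <= 2 (1 events):
  after event 1 (t=2: INC d by 15): {d=15}

Answer: {d=15}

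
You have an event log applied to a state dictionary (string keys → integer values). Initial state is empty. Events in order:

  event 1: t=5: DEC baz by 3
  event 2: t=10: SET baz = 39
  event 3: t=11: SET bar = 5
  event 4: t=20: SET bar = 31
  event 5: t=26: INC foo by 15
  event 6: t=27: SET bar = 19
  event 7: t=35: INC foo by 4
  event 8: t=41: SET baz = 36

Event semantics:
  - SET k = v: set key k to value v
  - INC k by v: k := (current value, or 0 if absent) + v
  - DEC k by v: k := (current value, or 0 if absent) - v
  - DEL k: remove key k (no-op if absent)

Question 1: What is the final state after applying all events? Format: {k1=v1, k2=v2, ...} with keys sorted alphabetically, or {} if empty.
  after event 1 (t=5: DEC baz by 3): {baz=-3}
  after event 2 (t=10: SET baz = 39): {baz=39}
  after event 3 (t=11: SET bar = 5): {bar=5, baz=39}
  after event 4 (t=20: SET bar = 31): {bar=31, baz=39}
  after event 5 (t=26: INC foo by 15): {bar=31, baz=39, foo=15}
  after event 6 (t=27: SET bar = 19): {bar=19, baz=39, foo=15}
  after event 7 (t=35: INC foo by 4): {bar=19, baz=39, foo=19}
  after event 8 (t=41: SET baz = 36): {bar=19, baz=36, foo=19}

Answer: {bar=19, baz=36, foo=19}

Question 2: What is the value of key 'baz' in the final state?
Track key 'baz' through all 8 events:
  event 1 (t=5: DEC baz by 3): baz (absent) -> -3
  event 2 (t=10: SET baz = 39): baz -3 -> 39
  event 3 (t=11: SET bar = 5): baz unchanged
  event 4 (t=20: SET bar = 31): baz unchanged
  event 5 (t=26: INC foo by 15): baz unchanged
  event 6 (t=27: SET bar = 19): baz unchanged
  event 7 (t=35: INC foo by 4): baz unchanged
  event 8 (t=41: SET baz = 36): baz 39 -> 36
Final: baz = 36

Answer: 36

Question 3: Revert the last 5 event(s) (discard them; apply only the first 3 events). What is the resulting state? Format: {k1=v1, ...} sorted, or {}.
Answer: {bar=5, baz=39}

Derivation:
Keep first 3 events (discard last 5):
  after event 1 (t=5: DEC baz by 3): {baz=-3}
  after event 2 (t=10: SET baz = 39): {baz=39}
  after event 3 (t=11: SET bar = 5): {bar=5, baz=39}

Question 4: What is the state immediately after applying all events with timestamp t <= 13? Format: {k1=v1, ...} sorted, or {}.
Answer: {bar=5, baz=39}

Derivation:
Apply events with t <= 13 (3 events):
  after event 1 (t=5: DEC baz by 3): {baz=-3}
  after event 2 (t=10: SET baz = 39): {baz=39}
  after event 3 (t=11: SET bar = 5): {bar=5, baz=39}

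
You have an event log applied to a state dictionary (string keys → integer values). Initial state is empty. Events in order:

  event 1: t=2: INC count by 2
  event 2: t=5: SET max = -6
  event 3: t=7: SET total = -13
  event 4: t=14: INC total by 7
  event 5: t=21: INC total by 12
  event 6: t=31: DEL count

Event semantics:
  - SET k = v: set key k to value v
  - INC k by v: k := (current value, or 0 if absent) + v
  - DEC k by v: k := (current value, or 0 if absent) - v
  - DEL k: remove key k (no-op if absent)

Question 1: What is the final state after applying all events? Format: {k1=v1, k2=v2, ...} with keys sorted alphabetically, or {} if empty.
  after event 1 (t=2: INC count by 2): {count=2}
  after event 2 (t=5: SET max = -6): {count=2, max=-6}
  after event 3 (t=7: SET total = -13): {count=2, max=-6, total=-13}
  after event 4 (t=14: INC total by 7): {count=2, max=-6, total=-6}
  after event 5 (t=21: INC total by 12): {count=2, max=-6, total=6}
  after event 6 (t=31: DEL count): {max=-6, total=6}

Answer: {max=-6, total=6}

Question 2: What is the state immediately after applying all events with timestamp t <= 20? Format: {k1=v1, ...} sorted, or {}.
Answer: {count=2, max=-6, total=-6}

Derivation:
Apply events with t <= 20 (4 events):
  after event 1 (t=2: INC count by 2): {count=2}
  after event 2 (t=5: SET max = -6): {count=2, max=-6}
  after event 3 (t=7: SET total = -13): {count=2, max=-6, total=-13}
  after event 4 (t=14: INC total by 7): {count=2, max=-6, total=-6}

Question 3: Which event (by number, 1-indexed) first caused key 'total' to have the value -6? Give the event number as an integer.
Looking for first event where total becomes -6:
  event 3: total = -13
  event 4: total -13 -> -6  <-- first match

Answer: 4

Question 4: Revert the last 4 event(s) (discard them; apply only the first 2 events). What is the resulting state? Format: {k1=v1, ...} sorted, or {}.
Keep first 2 events (discard last 4):
  after event 1 (t=2: INC count by 2): {count=2}
  after event 2 (t=5: SET max = -6): {count=2, max=-6}

Answer: {count=2, max=-6}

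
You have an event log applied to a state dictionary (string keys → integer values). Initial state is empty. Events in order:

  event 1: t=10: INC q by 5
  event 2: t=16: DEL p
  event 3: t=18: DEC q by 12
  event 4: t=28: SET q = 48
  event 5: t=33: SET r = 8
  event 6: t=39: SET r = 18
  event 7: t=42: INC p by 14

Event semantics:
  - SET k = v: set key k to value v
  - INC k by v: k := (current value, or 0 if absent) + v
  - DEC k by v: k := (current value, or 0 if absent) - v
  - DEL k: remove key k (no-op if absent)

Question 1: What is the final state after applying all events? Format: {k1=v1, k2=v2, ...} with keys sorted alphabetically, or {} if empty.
Answer: {p=14, q=48, r=18}

Derivation:
  after event 1 (t=10: INC q by 5): {q=5}
  after event 2 (t=16: DEL p): {q=5}
  after event 3 (t=18: DEC q by 12): {q=-7}
  after event 4 (t=28: SET q = 48): {q=48}
  after event 5 (t=33: SET r = 8): {q=48, r=8}
  after event 6 (t=39: SET r = 18): {q=48, r=18}
  after event 7 (t=42: INC p by 14): {p=14, q=48, r=18}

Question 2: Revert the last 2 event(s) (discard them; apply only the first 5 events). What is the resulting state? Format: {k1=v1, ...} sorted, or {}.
Keep first 5 events (discard last 2):
  after event 1 (t=10: INC q by 5): {q=5}
  after event 2 (t=16: DEL p): {q=5}
  after event 3 (t=18: DEC q by 12): {q=-7}
  after event 4 (t=28: SET q = 48): {q=48}
  after event 5 (t=33: SET r = 8): {q=48, r=8}

Answer: {q=48, r=8}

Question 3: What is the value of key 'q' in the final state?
Track key 'q' through all 7 events:
  event 1 (t=10: INC q by 5): q (absent) -> 5
  event 2 (t=16: DEL p): q unchanged
  event 3 (t=18: DEC q by 12): q 5 -> -7
  event 4 (t=28: SET q = 48): q -7 -> 48
  event 5 (t=33: SET r = 8): q unchanged
  event 6 (t=39: SET r = 18): q unchanged
  event 7 (t=42: INC p by 14): q unchanged
Final: q = 48

Answer: 48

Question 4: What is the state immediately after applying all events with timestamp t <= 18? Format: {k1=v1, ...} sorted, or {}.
Apply events with t <= 18 (3 events):
  after event 1 (t=10: INC q by 5): {q=5}
  after event 2 (t=16: DEL p): {q=5}
  after event 3 (t=18: DEC q by 12): {q=-7}

Answer: {q=-7}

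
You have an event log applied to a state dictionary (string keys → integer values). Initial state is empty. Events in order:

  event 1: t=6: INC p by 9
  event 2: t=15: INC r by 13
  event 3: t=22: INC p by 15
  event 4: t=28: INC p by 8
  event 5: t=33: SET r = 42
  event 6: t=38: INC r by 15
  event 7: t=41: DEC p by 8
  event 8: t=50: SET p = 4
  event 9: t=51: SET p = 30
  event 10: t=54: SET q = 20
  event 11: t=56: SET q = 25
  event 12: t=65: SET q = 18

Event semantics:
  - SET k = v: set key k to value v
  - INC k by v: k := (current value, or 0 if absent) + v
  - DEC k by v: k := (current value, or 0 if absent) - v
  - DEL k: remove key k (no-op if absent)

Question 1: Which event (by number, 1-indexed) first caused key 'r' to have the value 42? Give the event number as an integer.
Looking for first event where r becomes 42:
  event 2: r = 13
  event 3: r = 13
  event 4: r = 13
  event 5: r 13 -> 42  <-- first match

Answer: 5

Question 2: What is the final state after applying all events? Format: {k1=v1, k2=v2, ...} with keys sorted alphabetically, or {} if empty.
  after event 1 (t=6: INC p by 9): {p=9}
  after event 2 (t=15: INC r by 13): {p=9, r=13}
  after event 3 (t=22: INC p by 15): {p=24, r=13}
  after event 4 (t=28: INC p by 8): {p=32, r=13}
  after event 5 (t=33: SET r = 42): {p=32, r=42}
  after event 6 (t=38: INC r by 15): {p=32, r=57}
  after event 7 (t=41: DEC p by 8): {p=24, r=57}
  after event 8 (t=50: SET p = 4): {p=4, r=57}
  after event 9 (t=51: SET p = 30): {p=30, r=57}
  after event 10 (t=54: SET q = 20): {p=30, q=20, r=57}
  after event 11 (t=56: SET q = 25): {p=30, q=25, r=57}
  after event 12 (t=65: SET q = 18): {p=30, q=18, r=57}

Answer: {p=30, q=18, r=57}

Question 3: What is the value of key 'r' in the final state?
Answer: 57

Derivation:
Track key 'r' through all 12 events:
  event 1 (t=6: INC p by 9): r unchanged
  event 2 (t=15: INC r by 13): r (absent) -> 13
  event 3 (t=22: INC p by 15): r unchanged
  event 4 (t=28: INC p by 8): r unchanged
  event 5 (t=33: SET r = 42): r 13 -> 42
  event 6 (t=38: INC r by 15): r 42 -> 57
  event 7 (t=41: DEC p by 8): r unchanged
  event 8 (t=50: SET p = 4): r unchanged
  event 9 (t=51: SET p = 30): r unchanged
  event 10 (t=54: SET q = 20): r unchanged
  event 11 (t=56: SET q = 25): r unchanged
  event 12 (t=65: SET q = 18): r unchanged
Final: r = 57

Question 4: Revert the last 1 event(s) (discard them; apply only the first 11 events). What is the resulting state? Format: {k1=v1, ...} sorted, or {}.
Keep first 11 events (discard last 1):
  after event 1 (t=6: INC p by 9): {p=9}
  after event 2 (t=15: INC r by 13): {p=9, r=13}
  after event 3 (t=22: INC p by 15): {p=24, r=13}
  after event 4 (t=28: INC p by 8): {p=32, r=13}
  after event 5 (t=33: SET r = 42): {p=32, r=42}
  after event 6 (t=38: INC r by 15): {p=32, r=57}
  after event 7 (t=41: DEC p by 8): {p=24, r=57}
  after event 8 (t=50: SET p = 4): {p=4, r=57}
  after event 9 (t=51: SET p = 30): {p=30, r=57}
  after event 10 (t=54: SET q = 20): {p=30, q=20, r=57}
  after event 11 (t=56: SET q = 25): {p=30, q=25, r=57}

Answer: {p=30, q=25, r=57}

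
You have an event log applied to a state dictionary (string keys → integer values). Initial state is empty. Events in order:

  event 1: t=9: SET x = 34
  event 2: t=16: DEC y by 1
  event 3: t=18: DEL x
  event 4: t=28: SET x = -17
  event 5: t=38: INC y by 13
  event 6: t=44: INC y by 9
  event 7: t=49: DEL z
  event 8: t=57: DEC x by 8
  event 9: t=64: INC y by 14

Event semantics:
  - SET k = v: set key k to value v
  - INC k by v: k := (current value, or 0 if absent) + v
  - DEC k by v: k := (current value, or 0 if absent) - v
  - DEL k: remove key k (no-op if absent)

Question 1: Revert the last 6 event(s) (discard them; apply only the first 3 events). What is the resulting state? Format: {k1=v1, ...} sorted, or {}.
Answer: {y=-1}

Derivation:
Keep first 3 events (discard last 6):
  after event 1 (t=9: SET x = 34): {x=34}
  after event 2 (t=16: DEC y by 1): {x=34, y=-1}
  after event 3 (t=18: DEL x): {y=-1}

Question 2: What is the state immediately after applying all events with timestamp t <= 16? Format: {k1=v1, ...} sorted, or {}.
Apply events with t <= 16 (2 events):
  after event 1 (t=9: SET x = 34): {x=34}
  after event 2 (t=16: DEC y by 1): {x=34, y=-1}

Answer: {x=34, y=-1}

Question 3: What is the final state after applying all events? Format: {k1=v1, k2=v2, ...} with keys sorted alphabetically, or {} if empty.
  after event 1 (t=9: SET x = 34): {x=34}
  after event 2 (t=16: DEC y by 1): {x=34, y=-1}
  after event 3 (t=18: DEL x): {y=-1}
  after event 4 (t=28: SET x = -17): {x=-17, y=-1}
  after event 5 (t=38: INC y by 13): {x=-17, y=12}
  after event 6 (t=44: INC y by 9): {x=-17, y=21}
  after event 7 (t=49: DEL z): {x=-17, y=21}
  after event 8 (t=57: DEC x by 8): {x=-25, y=21}
  after event 9 (t=64: INC y by 14): {x=-25, y=35}

Answer: {x=-25, y=35}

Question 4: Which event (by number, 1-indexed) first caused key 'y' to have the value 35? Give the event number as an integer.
Answer: 9

Derivation:
Looking for first event where y becomes 35:
  event 2: y = -1
  event 3: y = -1
  event 4: y = -1
  event 5: y = 12
  event 6: y = 21
  event 7: y = 21
  event 8: y = 21
  event 9: y 21 -> 35  <-- first match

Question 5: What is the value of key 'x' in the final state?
Track key 'x' through all 9 events:
  event 1 (t=9: SET x = 34): x (absent) -> 34
  event 2 (t=16: DEC y by 1): x unchanged
  event 3 (t=18: DEL x): x 34 -> (absent)
  event 4 (t=28: SET x = -17): x (absent) -> -17
  event 5 (t=38: INC y by 13): x unchanged
  event 6 (t=44: INC y by 9): x unchanged
  event 7 (t=49: DEL z): x unchanged
  event 8 (t=57: DEC x by 8): x -17 -> -25
  event 9 (t=64: INC y by 14): x unchanged
Final: x = -25

Answer: -25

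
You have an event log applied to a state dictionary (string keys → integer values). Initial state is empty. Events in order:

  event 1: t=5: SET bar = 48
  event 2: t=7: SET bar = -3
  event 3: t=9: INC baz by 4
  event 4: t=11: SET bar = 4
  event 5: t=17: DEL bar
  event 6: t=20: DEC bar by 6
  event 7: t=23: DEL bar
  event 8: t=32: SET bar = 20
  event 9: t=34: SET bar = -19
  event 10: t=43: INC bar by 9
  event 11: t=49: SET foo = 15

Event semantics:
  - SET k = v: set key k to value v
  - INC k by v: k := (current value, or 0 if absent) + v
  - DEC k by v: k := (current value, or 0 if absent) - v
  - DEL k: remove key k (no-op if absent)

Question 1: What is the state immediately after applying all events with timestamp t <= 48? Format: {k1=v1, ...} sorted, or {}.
Apply events with t <= 48 (10 events):
  after event 1 (t=5: SET bar = 48): {bar=48}
  after event 2 (t=7: SET bar = -3): {bar=-3}
  after event 3 (t=9: INC baz by 4): {bar=-3, baz=4}
  after event 4 (t=11: SET bar = 4): {bar=4, baz=4}
  after event 5 (t=17: DEL bar): {baz=4}
  after event 6 (t=20: DEC bar by 6): {bar=-6, baz=4}
  after event 7 (t=23: DEL bar): {baz=4}
  after event 8 (t=32: SET bar = 20): {bar=20, baz=4}
  after event 9 (t=34: SET bar = -19): {bar=-19, baz=4}
  after event 10 (t=43: INC bar by 9): {bar=-10, baz=4}

Answer: {bar=-10, baz=4}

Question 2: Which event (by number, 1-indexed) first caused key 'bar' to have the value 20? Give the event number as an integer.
Answer: 8

Derivation:
Looking for first event where bar becomes 20:
  event 1: bar = 48
  event 2: bar = -3
  event 3: bar = -3
  event 4: bar = 4
  event 5: bar = (absent)
  event 6: bar = -6
  event 7: bar = (absent)
  event 8: bar (absent) -> 20  <-- first match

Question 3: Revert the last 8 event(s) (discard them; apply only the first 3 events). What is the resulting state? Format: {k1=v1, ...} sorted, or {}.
Keep first 3 events (discard last 8):
  after event 1 (t=5: SET bar = 48): {bar=48}
  after event 2 (t=7: SET bar = -3): {bar=-3}
  after event 3 (t=9: INC baz by 4): {bar=-3, baz=4}

Answer: {bar=-3, baz=4}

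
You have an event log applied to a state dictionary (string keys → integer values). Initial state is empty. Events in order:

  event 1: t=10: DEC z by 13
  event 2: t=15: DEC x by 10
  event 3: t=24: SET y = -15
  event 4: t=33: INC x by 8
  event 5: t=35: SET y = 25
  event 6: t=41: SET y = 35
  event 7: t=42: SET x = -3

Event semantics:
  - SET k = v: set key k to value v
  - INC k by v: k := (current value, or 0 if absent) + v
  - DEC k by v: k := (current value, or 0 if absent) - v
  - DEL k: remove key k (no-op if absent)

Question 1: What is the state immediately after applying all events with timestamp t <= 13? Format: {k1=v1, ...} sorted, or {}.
Apply events with t <= 13 (1 events):
  after event 1 (t=10: DEC z by 13): {z=-13}

Answer: {z=-13}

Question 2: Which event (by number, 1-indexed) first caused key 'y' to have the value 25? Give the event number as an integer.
Looking for first event where y becomes 25:
  event 3: y = -15
  event 4: y = -15
  event 5: y -15 -> 25  <-- first match

Answer: 5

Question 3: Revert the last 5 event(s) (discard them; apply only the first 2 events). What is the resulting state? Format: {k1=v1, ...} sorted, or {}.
Keep first 2 events (discard last 5):
  after event 1 (t=10: DEC z by 13): {z=-13}
  after event 2 (t=15: DEC x by 10): {x=-10, z=-13}

Answer: {x=-10, z=-13}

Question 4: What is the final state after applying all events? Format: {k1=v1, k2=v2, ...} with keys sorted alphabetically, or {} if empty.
  after event 1 (t=10: DEC z by 13): {z=-13}
  after event 2 (t=15: DEC x by 10): {x=-10, z=-13}
  after event 3 (t=24: SET y = -15): {x=-10, y=-15, z=-13}
  after event 4 (t=33: INC x by 8): {x=-2, y=-15, z=-13}
  after event 5 (t=35: SET y = 25): {x=-2, y=25, z=-13}
  after event 6 (t=41: SET y = 35): {x=-2, y=35, z=-13}
  after event 7 (t=42: SET x = -3): {x=-3, y=35, z=-13}

Answer: {x=-3, y=35, z=-13}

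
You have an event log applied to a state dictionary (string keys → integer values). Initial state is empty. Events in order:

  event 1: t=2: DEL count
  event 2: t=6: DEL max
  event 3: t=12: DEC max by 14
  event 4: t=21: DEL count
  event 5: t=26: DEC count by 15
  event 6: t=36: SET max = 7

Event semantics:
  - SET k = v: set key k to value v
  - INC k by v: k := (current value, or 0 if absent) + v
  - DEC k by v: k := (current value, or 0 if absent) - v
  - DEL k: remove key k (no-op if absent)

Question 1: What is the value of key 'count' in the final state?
Track key 'count' through all 6 events:
  event 1 (t=2: DEL count): count (absent) -> (absent)
  event 2 (t=6: DEL max): count unchanged
  event 3 (t=12: DEC max by 14): count unchanged
  event 4 (t=21: DEL count): count (absent) -> (absent)
  event 5 (t=26: DEC count by 15): count (absent) -> -15
  event 6 (t=36: SET max = 7): count unchanged
Final: count = -15

Answer: -15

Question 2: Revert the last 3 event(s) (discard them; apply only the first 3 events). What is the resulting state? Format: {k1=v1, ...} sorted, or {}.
Keep first 3 events (discard last 3):
  after event 1 (t=2: DEL count): {}
  after event 2 (t=6: DEL max): {}
  after event 3 (t=12: DEC max by 14): {max=-14}

Answer: {max=-14}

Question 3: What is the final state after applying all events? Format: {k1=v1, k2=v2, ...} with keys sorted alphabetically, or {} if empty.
Answer: {count=-15, max=7}

Derivation:
  after event 1 (t=2: DEL count): {}
  after event 2 (t=6: DEL max): {}
  after event 3 (t=12: DEC max by 14): {max=-14}
  after event 4 (t=21: DEL count): {max=-14}
  after event 5 (t=26: DEC count by 15): {count=-15, max=-14}
  after event 6 (t=36: SET max = 7): {count=-15, max=7}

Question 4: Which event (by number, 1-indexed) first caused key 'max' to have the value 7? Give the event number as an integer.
Looking for first event where max becomes 7:
  event 3: max = -14
  event 4: max = -14
  event 5: max = -14
  event 6: max -14 -> 7  <-- first match

Answer: 6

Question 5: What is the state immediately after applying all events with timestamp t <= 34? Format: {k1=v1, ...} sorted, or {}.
Answer: {count=-15, max=-14}

Derivation:
Apply events with t <= 34 (5 events):
  after event 1 (t=2: DEL count): {}
  after event 2 (t=6: DEL max): {}
  after event 3 (t=12: DEC max by 14): {max=-14}
  after event 4 (t=21: DEL count): {max=-14}
  after event 5 (t=26: DEC count by 15): {count=-15, max=-14}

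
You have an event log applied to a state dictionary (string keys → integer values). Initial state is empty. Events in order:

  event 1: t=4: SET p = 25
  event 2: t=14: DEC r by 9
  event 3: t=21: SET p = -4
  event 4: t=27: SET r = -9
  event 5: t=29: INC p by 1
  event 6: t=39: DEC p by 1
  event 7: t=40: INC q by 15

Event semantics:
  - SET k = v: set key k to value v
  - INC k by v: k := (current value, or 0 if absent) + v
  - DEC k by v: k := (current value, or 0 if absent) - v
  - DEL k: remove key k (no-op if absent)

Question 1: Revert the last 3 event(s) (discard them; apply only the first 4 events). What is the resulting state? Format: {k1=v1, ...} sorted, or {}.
Keep first 4 events (discard last 3):
  after event 1 (t=4: SET p = 25): {p=25}
  after event 2 (t=14: DEC r by 9): {p=25, r=-9}
  after event 3 (t=21: SET p = -4): {p=-4, r=-9}
  after event 4 (t=27: SET r = -9): {p=-4, r=-9}

Answer: {p=-4, r=-9}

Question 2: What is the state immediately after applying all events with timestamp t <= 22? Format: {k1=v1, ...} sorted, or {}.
Answer: {p=-4, r=-9}

Derivation:
Apply events with t <= 22 (3 events):
  after event 1 (t=4: SET p = 25): {p=25}
  after event 2 (t=14: DEC r by 9): {p=25, r=-9}
  after event 3 (t=21: SET p = -4): {p=-4, r=-9}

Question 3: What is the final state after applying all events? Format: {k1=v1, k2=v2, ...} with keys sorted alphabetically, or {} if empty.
Answer: {p=-4, q=15, r=-9}

Derivation:
  after event 1 (t=4: SET p = 25): {p=25}
  after event 2 (t=14: DEC r by 9): {p=25, r=-9}
  after event 3 (t=21: SET p = -4): {p=-4, r=-9}
  after event 4 (t=27: SET r = -9): {p=-4, r=-9}
  after event 5 (t=29: INC p by 1): {p=-3, r=-9}
  after event 6 (t=39: DEC p by 1): {p=-4, r=-9}
  after event 7 (t=40: INC q by 15): {p=-4, q=15, r=-9}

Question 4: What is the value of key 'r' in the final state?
Track key 'r' through all 7 events:
  event 1 (t=4: SET p = 25): r unchanged
  event 2 (t=14: DEC r by 9): r (absent) -> -9
  event 3 (t=21: SET p = -4): r unchanged
  event 4 (t=27: SET r = -9): r -9 -> -9
  event 5 (t=29: INC p by 1): r unchanged
  event 6 (t=39: DEC p by 1): r unchanged
  event 7 (t=40: INC q by 15): r unchanged
Final: r = -9

Answer: -9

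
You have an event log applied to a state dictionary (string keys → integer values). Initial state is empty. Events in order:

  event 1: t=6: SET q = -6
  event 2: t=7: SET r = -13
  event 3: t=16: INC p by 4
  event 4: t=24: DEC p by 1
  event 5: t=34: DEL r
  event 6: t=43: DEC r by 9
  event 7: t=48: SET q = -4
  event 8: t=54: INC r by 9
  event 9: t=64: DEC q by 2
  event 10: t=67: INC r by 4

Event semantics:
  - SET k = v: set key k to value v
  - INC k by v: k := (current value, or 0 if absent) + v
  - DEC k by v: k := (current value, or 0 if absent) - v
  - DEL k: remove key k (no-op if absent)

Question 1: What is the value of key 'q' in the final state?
Answer: -6

Derivation:
Track key 'q' through all 10 events:
  event 1 (t=6: SET q = -6): q (absent) -> -6
  event 2 (t=7: SET r = -13): q unchanged
  event 3 (t=16: INC p by 4): q unchanged
  event 4 (t=24: DEC p by 1): q unchanged
  event 5 (t=34: DEL r): q unchanged
  event 6 (t=43: DEC r by 9): q unchanged
  event 7 (t=48: SET q = -4): q -6 -> -4
  event 8 (t=54: INC r by 9): q unchanged
  event 9 (t=64: DEC q by 2): q -4 -> -6
  event 10 (t=67: INC r by 4): q unchanged
Final: q = -6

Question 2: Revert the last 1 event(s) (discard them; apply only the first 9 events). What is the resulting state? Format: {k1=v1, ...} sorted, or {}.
Keep first 9 events (discard last 1):
  after event 1 (t=6: SET q = -6): {q=-6}
  after event 2 (t=7: SET r = -13): {q=-6, r=-13}
  after event 3 (t=16: INC p by 4): {p=4, q=-6, r=-13}
  after event 4 (t=24: DEC p by 1): {p=3, q=-6, r=-13}
  after event 5 (t=34: DEL r): {p=3, q=-6}
  after event 6 (t=43: DEC r by 9): {p=3, q=-6, r=-9}
  after event 7 (t=48: SET q = -4): {p=3, q=-4, r=-9}
  after event 8 (t=54: INC r by 9): {p=3, q=-4, r=0}
  after event 9 (t=64: DEC q by 2): {p=3, q=-6, r=0}

Answer: {p=3, q=-6, r=0}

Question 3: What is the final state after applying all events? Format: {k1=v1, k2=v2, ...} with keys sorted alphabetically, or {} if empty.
  after event 1 (t=6: SET q = -6): {q=-6}
  after event 2 (t=7: SET r = -13): {q=-6, r=-13}
  after event 3 (t=16: INC p by 4): {p=4, q=-6, r=-13}
  after event 4 (t=24: DEC p by 1): {p=3, q=-6, r=-13}
  after event 5 (t=34: DEL r): {p=3, q=-6}
  after event 6 (t=43: DEC r by 9): {p=3, q=-6, r=-9}
  after event 7 (t=48: SET q = -4): {p=3, q=-4, r=-9}
  after event 8 (t=54: INC r by 9): {p=3, q=-4, r=0}
  after event 9 (t=64: DEC q by 2): {p=3, q=-6, r=0}
  after event 10 (t=67: INC r by 4): {p=3, q=-6, r=4}

Answer: {p=3, q=-6, r=4}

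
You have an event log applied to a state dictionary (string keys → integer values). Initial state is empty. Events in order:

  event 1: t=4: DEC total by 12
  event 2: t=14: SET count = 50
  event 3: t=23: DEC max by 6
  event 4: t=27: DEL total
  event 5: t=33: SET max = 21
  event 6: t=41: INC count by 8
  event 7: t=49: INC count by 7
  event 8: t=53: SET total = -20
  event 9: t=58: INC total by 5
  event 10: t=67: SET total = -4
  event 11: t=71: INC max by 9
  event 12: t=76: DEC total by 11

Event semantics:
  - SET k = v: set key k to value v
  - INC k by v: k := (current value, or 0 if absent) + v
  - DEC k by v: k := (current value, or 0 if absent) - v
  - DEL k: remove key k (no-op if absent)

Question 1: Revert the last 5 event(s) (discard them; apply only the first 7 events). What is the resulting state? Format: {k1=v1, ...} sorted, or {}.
Answer: {count=65, max=21}

Derivation:
Keep first 7 events (discard last 5):
  after event 1 (t=4: DEC total by 12): {total=-12}
  after event 2 (t=14: SET count = 50): {count=50, total=-12}
  after event 3 (t=23: DEC max by 6): {count=50, max=-6, total=-12}
  after event 4 (t=27: DEL total): {count=50, max=-6}
  after event 5 (t=33: SET max = 21): {count=50, max=21}
  after event 6 (t=41: INC count by 8): {count=58, max=21}
  after event 7 (t=49: INC count by 7): {count=65, max=21}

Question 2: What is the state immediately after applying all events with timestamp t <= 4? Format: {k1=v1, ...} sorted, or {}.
Apply events with t <= 4 (1 events):
  after event 1 (t=4: DEC total by 12): {total=-12}

Answer: {total=-12}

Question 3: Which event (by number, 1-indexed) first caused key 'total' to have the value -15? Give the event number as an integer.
Looking for first event where total becomes -15:
  event 1: total = -12
  event 2: total = -12
  event 3: total = -12
  event 4: total = (absent)
  event 8: total = -20
  event 9: total -20 -> -15  <-- first match

Answer: 9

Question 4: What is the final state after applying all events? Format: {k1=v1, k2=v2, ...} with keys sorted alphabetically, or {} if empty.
  after event 1 (t=4: DEC total by 12): {total=-12}
  after event 2 (t=14: SET count = 50): {count=50, total=-12}
  after event 3 (t=23: DEC max by 6): {count=50, max=-6, total=-12}
  after event 4 (t=27: DEL total): {count=50, max=-6}
  after event 5 (t=33: SET max = 21): {count=50, max=21}
  after event 6 (t=41: INC count by 8): {count=58, max=21}
  after event 7 (t=49: INC count by 7): {count=65, max=21}
  after event 8 (t=53: SET total = -20): {count=65, max=21, total=-20}
  after event 9 (t=58: INC total by 5): {count=65, max=21, total=-15}
  after event 10 (t=67: SET total = -4): {count=65, max=21, total=-4}
  after event 11 (t=71: INC max by 9): {count=65, max=30, total=-4}
  after event 12 (t=76: DEC total by 11): {count=65, max=30, total=-15}

Answer: {count=65, max=30, total=-15}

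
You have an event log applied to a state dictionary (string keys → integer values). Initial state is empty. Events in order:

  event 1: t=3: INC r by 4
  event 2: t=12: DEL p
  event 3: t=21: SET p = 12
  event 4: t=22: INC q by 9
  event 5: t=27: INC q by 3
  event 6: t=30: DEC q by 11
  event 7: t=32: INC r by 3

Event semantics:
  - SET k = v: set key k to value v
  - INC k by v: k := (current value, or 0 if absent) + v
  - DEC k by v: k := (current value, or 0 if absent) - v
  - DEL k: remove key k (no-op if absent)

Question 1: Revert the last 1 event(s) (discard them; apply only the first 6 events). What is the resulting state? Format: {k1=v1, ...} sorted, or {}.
Answer: {p=12, q=1, r=4}

Derivation:
Keep first 6 events (discard last 1):
  after event 1 (t=3: INC r by 4): {r=4}
  after event 2 (t=12: DEL p): {r=4}
  after event 3 (t=21: SET p = 12): {p=12, r=4}
  after event 4 (t=22: INC q by 9): {p=12, q=9, r=4}
  after event 5 (t=27: INC q by 3): {p=12, q=12, r=4}
  after event 6 (t=30: DEC q by 11): {p=12, q=1, r=4}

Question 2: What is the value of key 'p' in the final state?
Answer: 12

Derivation:
Track key 'p' through all 7 events:
  event 1 (t=3: INC r by 4): p unchanged
  event 2 (t=12: DEL p): p (absent) -> (absent)
  event 3 (t=21: SET p = 12): p (absent) -> 12
  event 4 (t=22: INC q by 9): p unchanged
  event 5 (t=27: INC q by 3): p unchanged
  event 6 (t=30: DEC q by 11): p unchanged
  event 7 (t=32: INC r by 3): p unchanged
Final: p = 12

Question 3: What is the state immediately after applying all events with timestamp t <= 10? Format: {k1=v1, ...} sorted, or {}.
Answer: {r=4}

Derivation:
Apply events with t <= 10 (1 events):
  after event 1 (t=3: INC r by 4): {r=4}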